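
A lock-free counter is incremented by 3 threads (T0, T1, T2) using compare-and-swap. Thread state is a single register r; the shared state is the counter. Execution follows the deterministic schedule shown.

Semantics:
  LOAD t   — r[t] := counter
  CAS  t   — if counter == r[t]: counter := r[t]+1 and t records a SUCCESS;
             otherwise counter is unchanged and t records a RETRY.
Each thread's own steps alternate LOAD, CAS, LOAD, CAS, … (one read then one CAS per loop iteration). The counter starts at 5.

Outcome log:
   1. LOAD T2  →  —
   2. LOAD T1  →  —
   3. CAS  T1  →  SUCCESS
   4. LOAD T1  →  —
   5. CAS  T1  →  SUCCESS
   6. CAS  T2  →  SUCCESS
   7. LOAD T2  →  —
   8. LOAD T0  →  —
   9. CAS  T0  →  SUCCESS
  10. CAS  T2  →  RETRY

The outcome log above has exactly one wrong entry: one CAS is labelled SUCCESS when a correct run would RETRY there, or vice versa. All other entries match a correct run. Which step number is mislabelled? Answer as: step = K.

Reference trace:
1. LOAD T2 → mem=5 r[T2]=5 [LOAD]
2. LOAD T1 → mem=5 r[T1]=5 [LOAD]
3. CAS T1 → mem=6 r[T1]=5 [OK]
4. LOAD T1 → mem=6 r[T1]=6 [LOAD]
5. CAS T1 → mem=7 r[T1]=6 [OK]
6. CAS T2 → mem=7 r[T2]=5 [RETRY]
7. LOAD T2 → mem=7 r[T2]=7 [LOAD]
8. LOAD T0 → mem=7 r[T0]=7 [LOAD]
9. CAS T0 → mem=8 r[T0]=7 [OK]
10. CAS T2 → mem=8 r[T2]=7 [RETRY]
Log disagrees first at step 6.

step = 6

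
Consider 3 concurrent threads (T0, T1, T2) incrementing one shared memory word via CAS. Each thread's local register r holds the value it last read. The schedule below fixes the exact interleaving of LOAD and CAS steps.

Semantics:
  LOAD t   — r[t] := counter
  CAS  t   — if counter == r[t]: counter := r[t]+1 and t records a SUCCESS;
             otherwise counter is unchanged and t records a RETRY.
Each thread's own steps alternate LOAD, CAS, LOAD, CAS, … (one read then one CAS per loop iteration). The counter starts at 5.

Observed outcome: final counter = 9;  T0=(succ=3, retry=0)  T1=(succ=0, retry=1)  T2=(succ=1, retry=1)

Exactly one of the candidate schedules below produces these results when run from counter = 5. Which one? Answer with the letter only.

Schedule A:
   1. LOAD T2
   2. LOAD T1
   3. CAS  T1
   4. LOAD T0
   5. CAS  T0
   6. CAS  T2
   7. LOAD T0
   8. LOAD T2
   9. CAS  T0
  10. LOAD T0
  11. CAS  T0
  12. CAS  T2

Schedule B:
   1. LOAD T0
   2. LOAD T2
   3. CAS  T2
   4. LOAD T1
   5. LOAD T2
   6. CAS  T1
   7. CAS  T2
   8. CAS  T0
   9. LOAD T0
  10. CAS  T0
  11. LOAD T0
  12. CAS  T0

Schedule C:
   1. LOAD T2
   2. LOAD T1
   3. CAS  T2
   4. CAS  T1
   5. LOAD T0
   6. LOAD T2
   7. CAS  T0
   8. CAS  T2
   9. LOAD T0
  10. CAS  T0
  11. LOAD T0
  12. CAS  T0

C

Simulating candidate C:
step 1: T2 LOAD ⇒ load; ctr=5 reg=5
step 2: T1 LOAD ⇒ load; ctr=5 reg=5
step 3: T2 CAS ⇒ ok; ctr=6 reg=5
step 4: T1 CAS ⇒ retry; ctr=6 reg=5
step 5: T0 LOAD ⇒ load; ctr=6 reg=6
step 6: T2 LOAD ⇒ load; ctr=6 reg=6
step 7: T0 CAS ⇒ ok; ctr=7 reg=6
step 8: T2 CAS ⇒ retry; ctr=7 reg=6
step 9: T0 LOAD ⇒ load; ctr=7 reg=7
step 10: T0 CAS ⇒ ok; ctr=8 reg=7
step 11: T0 LOAD ⇒ load; ctr=8 reg=8
step 12: T0 CAS ⇒ ok; ctr=9 reg=8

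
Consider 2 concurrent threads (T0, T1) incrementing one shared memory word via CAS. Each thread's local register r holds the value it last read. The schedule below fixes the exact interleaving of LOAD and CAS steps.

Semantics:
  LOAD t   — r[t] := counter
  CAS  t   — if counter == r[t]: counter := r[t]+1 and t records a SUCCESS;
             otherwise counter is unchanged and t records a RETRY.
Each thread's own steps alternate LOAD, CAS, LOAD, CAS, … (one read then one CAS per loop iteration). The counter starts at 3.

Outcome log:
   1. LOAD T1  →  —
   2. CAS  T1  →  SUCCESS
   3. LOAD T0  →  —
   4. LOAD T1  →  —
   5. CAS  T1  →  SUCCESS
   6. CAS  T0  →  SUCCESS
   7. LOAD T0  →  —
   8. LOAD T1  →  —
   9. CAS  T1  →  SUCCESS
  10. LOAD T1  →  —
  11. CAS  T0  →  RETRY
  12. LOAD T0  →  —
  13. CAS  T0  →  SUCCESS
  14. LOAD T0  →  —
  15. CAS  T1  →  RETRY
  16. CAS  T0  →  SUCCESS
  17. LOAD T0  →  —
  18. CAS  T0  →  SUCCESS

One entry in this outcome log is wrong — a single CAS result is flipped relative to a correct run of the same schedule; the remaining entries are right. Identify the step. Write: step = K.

step = 6

Re-executing:
#1 T1 reads 3
#2 T1 CAS(3→4) writes; counter now 4
#3 T0 reads 4
#4 T1 reads 4
#5 T1 CAS(4→5) writes; counter now 5
#6 T0 CAS(4→5) fails; counter now 5
#7 T0 reads 5
#8 T1 reads 5
#9 T1 CAS(5→6) writes; counter now 6
#10 T1 reads 6
#11 T0 CAS(5→6) fails; counter now 6
#12 T0 reads 6
#13 T0 CAS(6→7) writes; counter now 7
#14 T0 reads 7
#15 T1 CAS(6→7) fails; counter now 7
#16 T0 CAS(7→8) writes; counter now 8
#17 T0 reads 8
#18 T0 CAS(8→9) writes; counter now 9
Flip is step 6.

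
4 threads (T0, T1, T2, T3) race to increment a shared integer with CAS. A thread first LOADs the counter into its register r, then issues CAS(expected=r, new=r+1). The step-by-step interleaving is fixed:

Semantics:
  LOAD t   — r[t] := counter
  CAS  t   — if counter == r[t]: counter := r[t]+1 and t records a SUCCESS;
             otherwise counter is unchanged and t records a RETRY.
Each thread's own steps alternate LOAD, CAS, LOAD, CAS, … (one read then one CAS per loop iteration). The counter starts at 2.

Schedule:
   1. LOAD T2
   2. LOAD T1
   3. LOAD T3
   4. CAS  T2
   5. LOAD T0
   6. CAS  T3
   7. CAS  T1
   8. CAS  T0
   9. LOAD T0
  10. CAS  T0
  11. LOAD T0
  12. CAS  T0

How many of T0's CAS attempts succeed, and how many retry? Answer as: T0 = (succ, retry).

T0 = (3, 0)

[1] T2.load  rd  (counter 2, T2.r 2)
[2] T1.load  rd  (counter 2, T1.r 2)
[3] T3.load  rd  (counter 2, T3.r 2)
[4] T2.cas  hit  (counter 3, T2.r 2)
[5] T0.load  rd  (counter 3, T0.r 3)
[6] T3.cas  miss  (counter 3, T3.r 2)
[7] T1.cas  miss  (counter 3, T1.r 2)
[8] T0.cas  hit  (counter 4, T0.r 3)
[9] T0.load  rd  (counter 4, T0.r 4)
[10] T0.cas  hit  (counter 5, T0.r 4)
[11] T0.load  rd  (counter 5, T0.r 5)
[12] T0.cas  hit  (counter 6, T0.r 5)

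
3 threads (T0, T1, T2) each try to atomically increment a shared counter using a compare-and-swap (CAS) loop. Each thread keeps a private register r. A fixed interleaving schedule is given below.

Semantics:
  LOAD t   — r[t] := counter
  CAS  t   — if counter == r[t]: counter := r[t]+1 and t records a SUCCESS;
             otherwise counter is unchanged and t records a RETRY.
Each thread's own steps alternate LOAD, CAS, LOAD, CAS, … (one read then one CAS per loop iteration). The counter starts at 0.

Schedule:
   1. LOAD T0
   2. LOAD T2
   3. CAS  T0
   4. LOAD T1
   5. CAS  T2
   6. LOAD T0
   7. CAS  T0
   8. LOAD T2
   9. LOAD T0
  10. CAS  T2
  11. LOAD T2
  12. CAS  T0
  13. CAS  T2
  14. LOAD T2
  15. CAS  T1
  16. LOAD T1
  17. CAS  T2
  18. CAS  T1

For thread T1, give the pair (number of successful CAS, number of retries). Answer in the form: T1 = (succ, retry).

T0 LOAD — after: cnt=0, r=0 — load
T2 LOAD — after: cnt=0, r=0 — load
T0 CAS — after: cnt=1, r=0 — ok
T1 LOAD — after: cnt=1, r=1 — load
T2 CAS — after: cnt=1, r=0 — retry
T0 LOAD — after: cnt=1, r=1 — load
T0 CAS — after: cnt=2, r=1 — ok
T2 LOAD — after: cnt=2, r=2 — load
T0 LOAD — after: cnt=2, r=2 — load
T2 CAS — after: cnt=3, r=2 — ok
T2 LOAD — after: cnt=3, r=3 — load
T0 CAS — after: cnt=3, r=2 — retry
T2 CAS — after: cnt=4, r=3 — ok
T2 LOAD — after: cnt=4, r=4 — load
T1 CAS — after: cnt=4, r=1 — retry
T1 LOAD — after: cnt=4, r=4 — load
T2 CAS — after: cnt=5, r=4 — ok
T1 CAS — after: cnt=5, r=4 — retry

T1 = (0, 2)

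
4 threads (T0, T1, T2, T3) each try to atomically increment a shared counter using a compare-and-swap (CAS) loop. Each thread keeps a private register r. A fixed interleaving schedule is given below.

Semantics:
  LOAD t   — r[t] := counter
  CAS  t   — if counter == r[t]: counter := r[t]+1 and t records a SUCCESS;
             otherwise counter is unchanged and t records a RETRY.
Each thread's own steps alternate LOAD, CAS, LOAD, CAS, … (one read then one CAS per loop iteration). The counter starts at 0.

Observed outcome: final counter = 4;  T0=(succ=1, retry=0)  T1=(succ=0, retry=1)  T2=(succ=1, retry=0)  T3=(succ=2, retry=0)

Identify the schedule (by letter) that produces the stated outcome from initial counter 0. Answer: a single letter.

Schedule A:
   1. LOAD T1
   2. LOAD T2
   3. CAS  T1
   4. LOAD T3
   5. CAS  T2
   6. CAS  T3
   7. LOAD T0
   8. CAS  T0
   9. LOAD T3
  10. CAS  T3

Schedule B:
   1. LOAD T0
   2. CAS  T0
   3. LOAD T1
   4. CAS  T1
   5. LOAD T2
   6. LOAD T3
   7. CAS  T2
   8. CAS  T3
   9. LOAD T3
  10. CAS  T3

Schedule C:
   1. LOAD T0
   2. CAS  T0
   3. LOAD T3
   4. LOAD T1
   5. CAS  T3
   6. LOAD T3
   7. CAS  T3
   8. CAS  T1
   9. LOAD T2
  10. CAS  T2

Simulating candidate C:
#1 T0 reads 0
#2 T0 CAS(0→1) writes; counter now 1
#3 T3 reads 1
#4 T1 reads 1
#5 T3 CAS(1→2) writes; counter now 2
#6 T3 reads 2
#7 T3 CAS(2→3) writes; counter now 3
#8 T1 CAS(1→2) fails; counter now 3
#9 T2 reads 3
#10 T2 CAS(3→4) writes; counter now 4

C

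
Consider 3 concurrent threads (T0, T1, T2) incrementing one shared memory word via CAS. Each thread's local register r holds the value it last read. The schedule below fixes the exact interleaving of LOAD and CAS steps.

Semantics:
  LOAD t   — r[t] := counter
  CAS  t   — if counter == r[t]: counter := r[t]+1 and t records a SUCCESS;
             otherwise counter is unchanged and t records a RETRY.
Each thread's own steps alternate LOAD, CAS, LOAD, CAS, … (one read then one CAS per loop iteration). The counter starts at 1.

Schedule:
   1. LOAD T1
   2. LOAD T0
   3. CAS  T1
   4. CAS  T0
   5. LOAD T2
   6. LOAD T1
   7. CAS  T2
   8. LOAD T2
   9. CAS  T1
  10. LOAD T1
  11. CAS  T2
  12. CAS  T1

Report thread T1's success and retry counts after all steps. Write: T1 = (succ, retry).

   1) LOAD T1:  M=1  r_T1=1
   2) LOAD T0:  M=1  r_T0=1
   3) CAS  T1:  M=2  r_T1=1 ✓
   4) CAS  T0:  M=2  r_T0=1 ✗
   5) LOAD T2:  M=2  r_T2=2
   6) LOAD T1:  M=2  r_T1=2
   7) CAS  T2:  M=3  r_T2=2 ✓
   8) LOAD T2:  M=3  r_T2=3
   9) CAS  T1:  M=3  r_T1=2 ✗
  10) LOAD T1:  M=3  r_T1=3
  11) CAS  T2:  M=4  r_T2=3 ✓
  12) CAS  T1:  M=4  r_T1=3 ✗

T1 = (1, 2)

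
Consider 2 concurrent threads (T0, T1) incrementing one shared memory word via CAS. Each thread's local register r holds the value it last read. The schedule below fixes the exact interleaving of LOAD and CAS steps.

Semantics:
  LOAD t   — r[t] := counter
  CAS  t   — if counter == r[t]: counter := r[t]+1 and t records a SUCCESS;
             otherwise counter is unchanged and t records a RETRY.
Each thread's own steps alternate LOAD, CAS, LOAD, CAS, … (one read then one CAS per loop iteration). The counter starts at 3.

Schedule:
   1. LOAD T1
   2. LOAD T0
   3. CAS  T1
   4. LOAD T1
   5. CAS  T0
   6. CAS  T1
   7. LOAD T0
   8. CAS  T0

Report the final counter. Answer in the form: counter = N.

T1 LOAD — after: cnt=3, r=3 — load
T0 LOAD — after: cnt=3, r=3 — load
T1 CAS — after: cnt=4, r=3 — ok
T1 LOAD — after: cnt=4, r=4 — load
T0 CAS — after: cnt=4, r=3 — retry
T1 CAS — after: cnt=5, r=4 — ok
T0 LOAD — after: cnt=5, r=5 — load
T0 CAS — after: cnt=6, r=5 — ok

counter = 6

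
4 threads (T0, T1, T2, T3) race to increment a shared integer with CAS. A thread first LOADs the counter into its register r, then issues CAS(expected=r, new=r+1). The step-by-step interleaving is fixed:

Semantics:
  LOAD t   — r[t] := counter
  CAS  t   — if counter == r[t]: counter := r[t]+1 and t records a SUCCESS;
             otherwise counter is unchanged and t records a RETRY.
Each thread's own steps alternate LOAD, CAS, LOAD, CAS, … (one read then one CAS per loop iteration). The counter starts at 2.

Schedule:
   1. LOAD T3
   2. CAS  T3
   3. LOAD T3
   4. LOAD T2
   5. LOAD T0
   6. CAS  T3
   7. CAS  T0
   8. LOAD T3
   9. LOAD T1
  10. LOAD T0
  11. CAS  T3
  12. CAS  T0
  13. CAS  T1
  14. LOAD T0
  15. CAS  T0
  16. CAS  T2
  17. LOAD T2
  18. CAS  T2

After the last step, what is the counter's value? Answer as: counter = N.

counter = 7

[1] T3.load  rd  (counter 2, T3.r 2)
[2] T3.cas  hit  (counter 3, T3.r 2)
[3] T3.load  rd  (counter 3, T3.r 3)
[4] T2.load  rd  (counter 3, T2.r 3)
[5] T0.load  rd  (counter 3, T0.r 3)
[6] T3.cas  hit  (counter 4, T3.r 3)
[7] T0.cas  miss  (counter 4, T0.r 3)
[8] T3.load  rd  (counter 4, T3.r 4)
[9] T1.load  rd  (counter 4, T1.r 4)
[10] T0.load  rd  (counter 4, T0.r 4)
[11] T3.cas  hit  (counter 5, T3.r 4)
[12] T0.cas  miss  (counter 5, T0.r 4)
[13] T1.cas  miss  (counter 5, T1.r 4)
[14] T0.load  rd  (counter 5, T0.r 5)
[15] T0.cas  hit  (counter 6, T0.r 5)
[16] T2.cas  miss  (counter 6, T2.r 3)
[17] T2.load  rd  (counter 6, T2.r 6)
[18] T2.cas  hit  (counter 7, T2.r 6)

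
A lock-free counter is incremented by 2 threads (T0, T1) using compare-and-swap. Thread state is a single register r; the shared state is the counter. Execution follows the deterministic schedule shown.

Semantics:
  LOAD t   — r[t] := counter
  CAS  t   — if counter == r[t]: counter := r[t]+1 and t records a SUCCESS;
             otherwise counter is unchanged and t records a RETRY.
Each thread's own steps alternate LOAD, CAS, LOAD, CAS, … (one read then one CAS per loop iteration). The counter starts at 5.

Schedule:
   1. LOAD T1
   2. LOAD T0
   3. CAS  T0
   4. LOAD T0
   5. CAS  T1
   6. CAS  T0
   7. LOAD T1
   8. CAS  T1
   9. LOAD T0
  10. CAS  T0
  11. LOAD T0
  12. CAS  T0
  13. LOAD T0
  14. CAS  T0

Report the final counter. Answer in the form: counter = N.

counter = 11

#1 T1 reads 5
#2 T0 reads 5
#3 T0 CAS(5→6) writes; counter now 6
#4 T0 reads 6
#5 T1 CAS(5→6) fails; counter now 6
#6 T0 CAS(6→7) writes; counter now 7
#7 T1 reads 7
#8 T1 CAS(7→8) writes; counter now 8
#9 T0 reads 8
#10 T0 CAS(8→9) writes; counter now 9
#11 T0 reads 9
#12 T0 CAS(9→10) writes; counter now 10
#13 T0 reads 10
#14 T0 CAS(10→11) writes; counter now 11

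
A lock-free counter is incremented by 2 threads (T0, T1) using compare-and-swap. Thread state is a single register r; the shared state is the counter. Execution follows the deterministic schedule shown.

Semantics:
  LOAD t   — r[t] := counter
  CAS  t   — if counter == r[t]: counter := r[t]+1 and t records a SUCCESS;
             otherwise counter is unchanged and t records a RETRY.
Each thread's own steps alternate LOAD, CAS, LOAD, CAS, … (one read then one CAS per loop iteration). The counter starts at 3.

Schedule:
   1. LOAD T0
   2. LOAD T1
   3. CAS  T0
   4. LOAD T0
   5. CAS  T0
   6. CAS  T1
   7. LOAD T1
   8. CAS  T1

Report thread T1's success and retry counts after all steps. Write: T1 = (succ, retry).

1. LOAD T0 → mem=3 r[T0]=3 [LOAD]
2. LOAD T1 → mem=3 r[T1]=3 [LOAD]
3. CAS T0 → mem=4 r[T0]=3 [OK]
4. LOAD T0 → mem=4 r[T0]=4 [LOAD]
5. CAS T0 → mem=5 r[T0]=4 [OK]
6. CAS T1 → mem=5 r[T1]=3 [RETRY]
7. LOAD T1 → mem=5 r[T1]=5 [LOAD]
8. CAS T1 → mem=6 r[T1]=5 [OK]

T1 = (1, 1)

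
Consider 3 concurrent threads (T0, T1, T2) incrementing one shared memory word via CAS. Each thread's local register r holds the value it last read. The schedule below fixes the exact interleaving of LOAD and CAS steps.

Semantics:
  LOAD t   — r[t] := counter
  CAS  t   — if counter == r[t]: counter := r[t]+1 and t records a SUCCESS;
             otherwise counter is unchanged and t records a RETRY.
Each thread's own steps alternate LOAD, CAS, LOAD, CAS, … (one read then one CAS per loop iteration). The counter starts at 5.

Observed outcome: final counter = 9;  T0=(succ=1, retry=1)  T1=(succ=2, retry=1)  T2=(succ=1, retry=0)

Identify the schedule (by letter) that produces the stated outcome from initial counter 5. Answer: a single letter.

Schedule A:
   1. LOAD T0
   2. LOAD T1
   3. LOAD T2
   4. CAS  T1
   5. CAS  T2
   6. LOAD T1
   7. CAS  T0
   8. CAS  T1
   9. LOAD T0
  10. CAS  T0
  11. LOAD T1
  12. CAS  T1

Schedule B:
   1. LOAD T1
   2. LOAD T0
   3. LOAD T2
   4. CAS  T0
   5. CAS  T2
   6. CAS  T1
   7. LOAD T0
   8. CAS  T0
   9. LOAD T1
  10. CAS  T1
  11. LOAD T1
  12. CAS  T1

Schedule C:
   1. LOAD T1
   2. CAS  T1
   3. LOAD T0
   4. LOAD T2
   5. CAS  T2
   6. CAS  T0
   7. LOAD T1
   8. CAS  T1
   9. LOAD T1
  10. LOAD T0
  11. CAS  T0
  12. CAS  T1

Simulating candidate C:
1. LOAD T1 → mem=5 r[T1]=5 [LOAD]
2. CAS T1 → mem=6 r[T1]=5 [OK]
3. LOAD T0 → mem=6 r[T0]=6 [LOAD]
4. LOAD T2 → mem=6 r[T2]=6 [LOAD]
5. CAS T2 → mem=7 r[T2]=6 [OK]
6. CAS T0 → mem=7 r[T0]=6 [RETRY]
7. LOAD T1 → mem=7 r[T1]=7 [LOAD]
8. CAS T1 → mem=8 r[T1]=7 [OK]
9. LOAD T1 → mem=8 r[T1]=8 [LOAD]
10. LOAD T0 → mem=8 r[T0]=8 [LOAD]
11. CAS T0 → mem=9 r[T0]=8 [OK]
12. CAS T1 → mem=9 r[T1]=8 [RETRY]

C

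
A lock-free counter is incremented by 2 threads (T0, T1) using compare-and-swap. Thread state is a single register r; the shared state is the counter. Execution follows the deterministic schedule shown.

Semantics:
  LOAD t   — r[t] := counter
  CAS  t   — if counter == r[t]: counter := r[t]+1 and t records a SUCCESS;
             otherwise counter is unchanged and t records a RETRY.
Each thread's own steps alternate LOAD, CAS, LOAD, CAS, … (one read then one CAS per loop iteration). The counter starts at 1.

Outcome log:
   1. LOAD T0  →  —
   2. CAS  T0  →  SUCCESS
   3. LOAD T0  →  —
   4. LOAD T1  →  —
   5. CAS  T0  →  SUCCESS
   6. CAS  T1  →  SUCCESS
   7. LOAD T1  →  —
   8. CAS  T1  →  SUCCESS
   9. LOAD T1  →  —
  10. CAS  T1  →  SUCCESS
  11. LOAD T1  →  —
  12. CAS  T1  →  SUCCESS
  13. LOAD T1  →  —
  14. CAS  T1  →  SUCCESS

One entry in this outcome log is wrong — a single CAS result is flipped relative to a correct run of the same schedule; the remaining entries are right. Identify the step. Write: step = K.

Reference trace:
1. LOAD T0 → mem=1 r[T0]=1 [LOAD]
2. CAS T0 → mem=2 r[T0]=1 [OK]
3. LOAD T0 → mem=2 r[T0]=2 [LOAD]
4. LOAD T1 → mem=2 r[T1]=2 [LOAD]
5. CAS T0 → mem=3 r[T0]=2 [OK]
6. CAS T1 → mem=3 r[T1]=2 [RETRY]
7. LOAD T1 → mem=3 r[T1]=3 [LOAD]
8. CAS T1 → mem=4 r[T1]=3 [OK]
9. LOAD T1 → mem=4 r[T1]=4 [LOAD]
10. CAS T1 → mem=5 r[T1]=4 [OK]
11. LOAD T1 → mem=5 r[T1]=5 [LOAD]
12. CAS T1 → mem=6 r[T1]=5 [OK]
13. LOAD T1 → mem=6 r[T1]=6 [LOAD]
14. CAS T1 → mem=7 r[T1]=6 [OK]
Log disagrees first at step 6.

step = 6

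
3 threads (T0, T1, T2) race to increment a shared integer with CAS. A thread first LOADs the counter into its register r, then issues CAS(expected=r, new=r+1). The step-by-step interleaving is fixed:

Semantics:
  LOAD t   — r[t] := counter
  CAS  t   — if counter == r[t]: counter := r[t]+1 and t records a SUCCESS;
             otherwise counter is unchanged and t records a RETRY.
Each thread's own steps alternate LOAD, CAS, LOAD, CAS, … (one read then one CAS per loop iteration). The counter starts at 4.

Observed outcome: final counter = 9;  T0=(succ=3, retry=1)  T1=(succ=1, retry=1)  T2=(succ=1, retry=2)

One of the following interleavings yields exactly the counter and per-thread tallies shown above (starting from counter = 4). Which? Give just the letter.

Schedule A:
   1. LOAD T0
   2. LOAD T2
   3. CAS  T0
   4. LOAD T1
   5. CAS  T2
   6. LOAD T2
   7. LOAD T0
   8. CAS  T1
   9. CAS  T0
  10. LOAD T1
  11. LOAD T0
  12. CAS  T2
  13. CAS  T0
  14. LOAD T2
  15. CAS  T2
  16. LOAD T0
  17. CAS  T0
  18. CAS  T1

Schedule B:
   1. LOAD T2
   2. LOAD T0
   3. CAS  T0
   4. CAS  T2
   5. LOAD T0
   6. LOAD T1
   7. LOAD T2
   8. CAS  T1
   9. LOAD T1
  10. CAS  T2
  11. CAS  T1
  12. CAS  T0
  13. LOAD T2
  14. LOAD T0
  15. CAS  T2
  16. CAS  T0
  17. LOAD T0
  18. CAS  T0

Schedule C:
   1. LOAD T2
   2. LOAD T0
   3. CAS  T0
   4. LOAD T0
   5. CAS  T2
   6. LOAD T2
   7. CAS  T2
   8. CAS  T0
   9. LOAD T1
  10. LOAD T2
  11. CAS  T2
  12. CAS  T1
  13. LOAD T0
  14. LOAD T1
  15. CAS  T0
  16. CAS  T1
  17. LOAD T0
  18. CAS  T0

A

Tracing schedule A:
   1) LOAD T0:  M=4  r_T0=4
   2) LOAD T2:  M=4  r_T2=4
   3) CAS  T0:  M=5  r_T0=4 ✓
   4) LOAD T1:  M=5  r_T1=5
   5) CAS  T2:  M=5  r_T2=4 ✗
   6) LOAD T2:  M=5  r_T2=5
   7) LOAD T0:  M=5  r_T0=5
   8) CAS  T1:  M=6  r_T1=5 ✓
   9) CAS  T0:  M=6  r_T0=5 ✗
  10) LOAD T1:  M=6  r_T1=6
  11) LOAD T0:  M=6  r_T0=6
  12) CAS  T2:  M=6  r_T2=5 ✗
  13) CAS  T0:  M=7  r_T0=6 ✓
  14) LOAD T2:  M=7  r_T2=7
  15) CAS  T2:  M=8  r_T2=7 ✓
  16) LOAD T0:  M=8  r_T0=8
  17) CAS  T0:  M=9  r_T0=8 ✓
  18) CAS  T1:  M=9  r_T1=6 ✗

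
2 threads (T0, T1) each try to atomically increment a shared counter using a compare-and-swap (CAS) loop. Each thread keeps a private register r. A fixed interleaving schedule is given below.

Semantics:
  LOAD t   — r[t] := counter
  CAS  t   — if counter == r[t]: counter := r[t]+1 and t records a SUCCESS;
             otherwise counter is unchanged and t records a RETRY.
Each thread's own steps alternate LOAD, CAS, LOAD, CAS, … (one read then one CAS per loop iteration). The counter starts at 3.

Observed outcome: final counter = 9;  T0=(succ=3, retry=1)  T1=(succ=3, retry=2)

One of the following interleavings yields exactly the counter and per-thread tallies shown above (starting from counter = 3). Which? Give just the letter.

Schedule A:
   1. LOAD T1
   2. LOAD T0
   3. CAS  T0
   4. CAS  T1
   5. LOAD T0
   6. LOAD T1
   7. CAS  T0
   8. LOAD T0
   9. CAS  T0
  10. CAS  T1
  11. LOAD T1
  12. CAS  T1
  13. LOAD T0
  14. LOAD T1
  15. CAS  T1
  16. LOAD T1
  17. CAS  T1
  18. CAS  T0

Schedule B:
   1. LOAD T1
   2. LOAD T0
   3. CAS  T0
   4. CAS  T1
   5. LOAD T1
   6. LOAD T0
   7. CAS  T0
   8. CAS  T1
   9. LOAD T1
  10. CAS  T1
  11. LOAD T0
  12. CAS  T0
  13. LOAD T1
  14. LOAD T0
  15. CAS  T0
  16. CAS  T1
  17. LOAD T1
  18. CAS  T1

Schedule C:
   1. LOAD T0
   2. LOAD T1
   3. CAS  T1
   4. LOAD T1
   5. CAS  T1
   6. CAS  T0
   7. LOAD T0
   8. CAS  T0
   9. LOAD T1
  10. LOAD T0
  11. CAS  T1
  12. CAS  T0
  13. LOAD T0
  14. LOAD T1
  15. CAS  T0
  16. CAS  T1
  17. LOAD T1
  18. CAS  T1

Run A:
[1] T1.load  rd  (counter 3, T1.r 3)
[2] T0.load  rd  (counter 3, T0.r 3)
[3] T0.cas  hit  (counter 4, T0.r 3)
[4] T1.cas  miss  (counter 4, T1.r 3)
[5] T0.load  rd  (counter 4, T0.r 4)
[6] T1.load  rd  (counter 4, T1.r 4)
[7] T0.cas  hit  (counter 5, T0.r 4)
[8] T0.load  rd  (counter 5, T0.r 5)
[9] T0.cas  hit  (counter 6, T0.r 5)
[10] T1.cas  miss  (counter 6, T1.r 4)
[11] T1.load  rd  (counter 6, T1.r 6)
[12] T1.cas  hit  (counter 7, T1.r 6)
[13] T0.load  rd  (counter 7, T0.r 7)
[14] T1.load  rd  (counter 7, T1.r 7)
[15] T1.cas  hit  (counter 8, T1.r 7)
[16] T1.load  rd  (counter 8, T1.r 8)
[17] T1.cas  hit  (counter 9, T1.r 8)
[18] T0.cas  miss  (counter 9, T0.r 7)

A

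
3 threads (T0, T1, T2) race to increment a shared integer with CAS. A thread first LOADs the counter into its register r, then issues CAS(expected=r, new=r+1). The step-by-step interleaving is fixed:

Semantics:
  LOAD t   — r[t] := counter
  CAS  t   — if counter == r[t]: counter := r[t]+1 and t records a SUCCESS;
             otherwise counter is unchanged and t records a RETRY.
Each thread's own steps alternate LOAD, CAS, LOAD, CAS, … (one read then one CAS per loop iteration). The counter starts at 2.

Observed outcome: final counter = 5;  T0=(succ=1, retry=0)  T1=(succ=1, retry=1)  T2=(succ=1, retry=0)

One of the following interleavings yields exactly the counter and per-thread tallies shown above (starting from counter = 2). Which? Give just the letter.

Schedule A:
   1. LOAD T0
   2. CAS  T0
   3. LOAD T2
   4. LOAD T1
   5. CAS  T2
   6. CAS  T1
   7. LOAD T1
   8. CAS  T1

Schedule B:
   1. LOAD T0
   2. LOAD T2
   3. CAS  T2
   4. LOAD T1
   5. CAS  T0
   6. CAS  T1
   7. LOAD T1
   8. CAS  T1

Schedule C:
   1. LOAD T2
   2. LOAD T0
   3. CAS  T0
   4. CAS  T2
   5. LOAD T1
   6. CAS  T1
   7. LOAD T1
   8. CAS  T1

A

Run A:
#1 T0 reads 2
#2 T0 CAS(2→3) writes; counter now 3
#3 T2 reads 3
#4 T1 reads 3
#5 T2 CAS(3→4) writes; counter now 4
#6 T1 CAS(3→4) fails; counter now 4
#7 T1 reads 4
#8 T1 CAS(4→5) writes; counter now 5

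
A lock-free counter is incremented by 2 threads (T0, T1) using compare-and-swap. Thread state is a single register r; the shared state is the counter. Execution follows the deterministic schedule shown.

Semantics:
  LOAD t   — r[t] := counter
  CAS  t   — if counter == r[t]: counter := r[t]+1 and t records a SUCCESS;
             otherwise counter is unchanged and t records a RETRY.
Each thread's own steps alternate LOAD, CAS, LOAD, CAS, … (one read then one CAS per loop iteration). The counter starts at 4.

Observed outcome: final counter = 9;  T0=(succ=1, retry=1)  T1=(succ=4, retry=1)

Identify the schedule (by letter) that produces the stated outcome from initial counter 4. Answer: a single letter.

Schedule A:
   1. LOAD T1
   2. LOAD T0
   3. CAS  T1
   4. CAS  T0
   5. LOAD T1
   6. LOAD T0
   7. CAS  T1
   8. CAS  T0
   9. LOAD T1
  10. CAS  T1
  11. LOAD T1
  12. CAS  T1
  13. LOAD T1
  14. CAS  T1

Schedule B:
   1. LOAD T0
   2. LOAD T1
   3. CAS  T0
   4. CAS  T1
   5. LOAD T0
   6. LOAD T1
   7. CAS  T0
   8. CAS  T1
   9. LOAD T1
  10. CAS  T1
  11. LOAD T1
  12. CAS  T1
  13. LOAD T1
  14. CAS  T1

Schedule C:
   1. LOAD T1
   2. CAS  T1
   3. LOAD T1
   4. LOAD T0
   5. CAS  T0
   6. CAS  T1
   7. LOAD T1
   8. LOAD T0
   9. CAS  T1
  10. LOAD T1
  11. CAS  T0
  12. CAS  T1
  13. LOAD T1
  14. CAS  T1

C

Run C:
T1 LOAD — after: cnt=4, r=4 — load
T1 CAS — after: cnt=5, r=4 — ok
T1 LOAD — after: cnt=5, r=5 — load
T0 LOAD — after: cnt=5, r=5 — load
T0 CAS — after: cnt=6, r=5 — ok
T1 CAS — after: cnt=6, r=5 — retry
T1 LOAD — after: cnt=6, r=6 — load
T0 LOAD — after: cnt=6, r=6 — load
T1 CAS — after: cnt=7, r=6 — ok
T1 LOAD — after: cnt=7, r=7 — load
T0 CAS — after: cnt=7, r=6 — retry
T1 CAS — after: cnt=8, r=7 — ok
T1 LOAD — after: cnt=8, r=8 — load
T1 CAS — after: cnt=9, r=8 — ok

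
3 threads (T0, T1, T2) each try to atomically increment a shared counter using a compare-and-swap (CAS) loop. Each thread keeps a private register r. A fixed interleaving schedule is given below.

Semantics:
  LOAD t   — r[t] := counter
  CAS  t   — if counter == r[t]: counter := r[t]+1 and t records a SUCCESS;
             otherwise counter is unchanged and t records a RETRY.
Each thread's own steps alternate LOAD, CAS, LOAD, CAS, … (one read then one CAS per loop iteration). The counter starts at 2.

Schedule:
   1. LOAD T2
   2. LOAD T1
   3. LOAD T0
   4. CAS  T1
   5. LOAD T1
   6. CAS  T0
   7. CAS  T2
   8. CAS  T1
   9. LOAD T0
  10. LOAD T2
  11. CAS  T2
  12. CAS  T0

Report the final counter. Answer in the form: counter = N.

#1 T2 reads 2
#2 T1 reads 2
#3 T0 reads 2
#4 T1 CAS(2→3) writes; counter now 3
#5 T1 reads 3
#6 T0 CAS(2→3) fails; counter now 3
#7 T2 CAS(2→3) fails; counter now 3
#8 T1 CAS(3→4) writes; counter now 4
#9 T0 reads 4
#10 T2 reads 4
#11 T2 CAS(4→5) writes; counter now 5
#12 T0 CAS(4→5) fails; counter now 5

counter = 5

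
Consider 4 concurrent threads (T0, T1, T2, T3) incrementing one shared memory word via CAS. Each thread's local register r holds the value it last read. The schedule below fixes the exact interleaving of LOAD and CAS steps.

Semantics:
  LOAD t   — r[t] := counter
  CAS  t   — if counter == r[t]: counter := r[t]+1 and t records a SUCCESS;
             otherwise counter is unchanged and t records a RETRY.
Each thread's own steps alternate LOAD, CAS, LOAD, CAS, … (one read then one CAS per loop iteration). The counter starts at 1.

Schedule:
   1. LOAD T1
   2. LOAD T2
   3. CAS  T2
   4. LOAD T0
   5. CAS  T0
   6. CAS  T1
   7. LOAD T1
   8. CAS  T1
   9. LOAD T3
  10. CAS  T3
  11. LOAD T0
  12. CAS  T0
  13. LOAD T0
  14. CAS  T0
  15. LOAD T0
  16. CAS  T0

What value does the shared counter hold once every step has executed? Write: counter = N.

#1 T1 reads 1
#2 T2 reads 1
#3 T2 CAS(1→2) writes; counter now 2
#4 T0 reads 2
#5 T0 CAS(2→3) writes; counter now 3
#6 T1 CAS(1→2) fails; counter now 3
#7 T1 reads 3
#8 T1 CAS(3→4) writes; counter now 4
#9 T3 reads 4
#10 T3 CAS(4→5) writes; counter now 5
#11 T0 reads 5
#12 T0 CAS(5→6) writes; counter now 6
#13 T0 reads 6
#14 T0 CAS(6→7) writes; counter now 7
#15 T0 reads 7
#16 T0 CAS(7→8) writes; counter now 8

counter = 8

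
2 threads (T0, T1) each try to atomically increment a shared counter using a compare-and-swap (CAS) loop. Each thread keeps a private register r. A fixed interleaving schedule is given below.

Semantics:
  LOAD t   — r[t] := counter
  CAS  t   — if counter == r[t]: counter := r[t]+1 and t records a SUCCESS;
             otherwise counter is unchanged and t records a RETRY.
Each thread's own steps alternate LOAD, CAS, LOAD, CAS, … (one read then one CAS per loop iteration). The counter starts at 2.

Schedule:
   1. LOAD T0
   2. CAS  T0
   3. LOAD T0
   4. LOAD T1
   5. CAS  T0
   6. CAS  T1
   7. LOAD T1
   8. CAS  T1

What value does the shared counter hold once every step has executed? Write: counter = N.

counter = 5

T0 LOAD — after: cnt=2, r=2 — load
T0 CAS — after: cnt=3, r=2 — ok
T0 LOAD — after: cnt=3, r=3 — load
T1 LOAD — after: cnt=3, r=3 — load
T0 CAS — after: cnt=4, r=3 — ok
T1 CAS — after: cnt=4, r=3 — retry
T1 LOAD — after: cnt=4, r=4 — load
T1 CAS — after: cnt=5, r=4 — ok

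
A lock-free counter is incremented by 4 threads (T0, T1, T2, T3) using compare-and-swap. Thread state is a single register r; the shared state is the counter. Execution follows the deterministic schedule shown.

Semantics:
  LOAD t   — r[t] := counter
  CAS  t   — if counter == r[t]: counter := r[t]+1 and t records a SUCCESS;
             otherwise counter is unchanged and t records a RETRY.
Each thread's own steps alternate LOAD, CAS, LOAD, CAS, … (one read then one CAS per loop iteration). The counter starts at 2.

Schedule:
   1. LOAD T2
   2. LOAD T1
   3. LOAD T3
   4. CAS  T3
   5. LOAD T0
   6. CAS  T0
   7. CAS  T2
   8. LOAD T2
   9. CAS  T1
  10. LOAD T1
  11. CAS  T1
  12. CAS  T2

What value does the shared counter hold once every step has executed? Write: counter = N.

counter = 5

T2 LOAD — after: cnt=2, r=2 — load
T1 LOAD — after: cnt=2, r=2 — load
T3 LOAD — after: cnt=2, r=2 — load
T3 CAS — after: cnt=3, r=2 — ok
T0 LOAD — after: cnt=3, r=3 — load
T0 CAS — after: cnt=4, r=3 — ok
T2 CAS — after: cnt=4, r=2 — retry
T2 LOAD — after: cnt=4, r=4 — load
T1 CAS — after: cnt=4, r=2 — retry
T1 LOAD — after: cnt=4, r=4 — load
T1 CAS — after: cnt=5, r=4 — ok
T2 CAS — after: cnt=5, r=4 — retry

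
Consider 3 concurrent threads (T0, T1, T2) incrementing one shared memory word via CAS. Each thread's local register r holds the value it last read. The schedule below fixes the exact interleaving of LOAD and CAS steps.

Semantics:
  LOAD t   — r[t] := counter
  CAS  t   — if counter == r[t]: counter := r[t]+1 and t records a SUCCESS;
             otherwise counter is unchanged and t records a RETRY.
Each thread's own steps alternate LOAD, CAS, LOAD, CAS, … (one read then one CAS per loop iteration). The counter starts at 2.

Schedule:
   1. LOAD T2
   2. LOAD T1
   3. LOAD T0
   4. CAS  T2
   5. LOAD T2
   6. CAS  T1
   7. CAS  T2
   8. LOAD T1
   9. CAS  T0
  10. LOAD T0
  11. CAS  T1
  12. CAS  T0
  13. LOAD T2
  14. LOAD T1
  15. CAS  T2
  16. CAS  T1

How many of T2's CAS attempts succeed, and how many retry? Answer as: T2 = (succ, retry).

[1] T2.load  rd  (counter 2, T2.r 2)
[2] T1.load  rd  (counter 2, T1.r 2)
[3] T0.load  rd  (counter 2, T0.r 2)
[4] T2.cas  hit  (counter 3, T2.r 2)
[5] T2.load  rd  (counter 3, T2.r 3)
[6] T1.cas  miss  (counter 3, T1.r 2)
[7] T2.cas  hit  (counter 4, T2.r 3)
[8] T1.load  rd  (counter 4, T1.r 4)
[9] T0.cas  miss  (counter 4, T0.r 2)
[10] T0.load  rd  (counter 4, T0.r 4)
[11] T1.cas  hit  (counter 5, T1.r 4)
[12] T0.cas  miss  (counter 5, T0.r 4)
[13] T2.load  rd  (counter 5, T2.r 5)
[14] T1.load  rd  (counter 5, T1.r 5)
[15] T2.cas  hit  (counter 6, T2.r 5)
[16] T1.cas  miss  (counter 6, T1.r 5)

T2 = (3, 0)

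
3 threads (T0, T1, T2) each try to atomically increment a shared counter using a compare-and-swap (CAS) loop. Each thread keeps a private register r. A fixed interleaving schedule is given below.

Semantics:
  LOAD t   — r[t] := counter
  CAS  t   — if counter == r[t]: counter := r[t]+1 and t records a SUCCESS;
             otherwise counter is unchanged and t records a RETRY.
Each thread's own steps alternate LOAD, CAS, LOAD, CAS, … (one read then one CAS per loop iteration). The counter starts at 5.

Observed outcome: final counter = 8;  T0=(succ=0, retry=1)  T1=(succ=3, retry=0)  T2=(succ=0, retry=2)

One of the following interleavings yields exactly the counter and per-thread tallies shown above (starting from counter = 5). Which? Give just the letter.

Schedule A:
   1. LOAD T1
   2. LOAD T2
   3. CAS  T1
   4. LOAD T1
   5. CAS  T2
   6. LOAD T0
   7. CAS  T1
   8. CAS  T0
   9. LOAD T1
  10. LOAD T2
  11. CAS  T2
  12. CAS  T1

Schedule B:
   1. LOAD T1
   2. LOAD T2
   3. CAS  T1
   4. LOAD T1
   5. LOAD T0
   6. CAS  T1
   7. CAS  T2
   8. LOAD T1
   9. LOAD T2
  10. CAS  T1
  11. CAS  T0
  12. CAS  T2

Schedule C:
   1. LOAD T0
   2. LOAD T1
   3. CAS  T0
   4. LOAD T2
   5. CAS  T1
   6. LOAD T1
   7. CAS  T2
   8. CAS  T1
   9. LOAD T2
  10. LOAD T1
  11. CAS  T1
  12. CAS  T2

B

Tracing schedule B:
T1 LOAD — after: cnt=5, r=5 — load
T2 LOAD — after: cnt=5, r=5 — load
T1 CAS — after: cnt=6, r=5 — ok
T1 LOAD — after: cnt=6, r=6 — load
T0 LOAD — after: cnt=6, r=6 — load
T1 CAS — after: cnt=7, r=6 — ok
T2 CAS — after: cnt=7, r=5 — retry
T1 LOAD — after: cnt=7, r=7 — load
T2 LOAD — after: cnt=7, r=7 — load
T1 CAS — after: cnt=8, r=7 — ok
T0 CAS — after: cnt=8, r=6 — retry
T2 CAS — after: cnt=8, r=7 — retry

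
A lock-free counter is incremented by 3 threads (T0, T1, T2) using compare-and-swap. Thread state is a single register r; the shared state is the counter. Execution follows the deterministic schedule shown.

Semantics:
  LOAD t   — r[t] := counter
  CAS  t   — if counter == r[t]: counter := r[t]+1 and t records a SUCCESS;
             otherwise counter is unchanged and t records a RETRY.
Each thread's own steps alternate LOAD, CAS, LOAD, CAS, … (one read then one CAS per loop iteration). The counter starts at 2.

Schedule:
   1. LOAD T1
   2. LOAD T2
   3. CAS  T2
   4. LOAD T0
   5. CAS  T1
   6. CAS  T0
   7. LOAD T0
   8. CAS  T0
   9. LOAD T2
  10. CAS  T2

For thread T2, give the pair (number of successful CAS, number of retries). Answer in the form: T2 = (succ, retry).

#1 T1 reads 2
#2 T2 reads 2
#3 T2 CAS(2→3) writes; counter now 3
#4 T0 reads 3
#5 T1 CAS(2→3) fails; counter now 3
#6 T0 CAS(3→4) writes; counter now 4
#7 T0 reads 4
#8 T0 CAS(4→5) writes; counter now 5
#9 T2 reads 5
#10 T2 CAS(5→6) writes; counter now 6

T2 = (2, 0)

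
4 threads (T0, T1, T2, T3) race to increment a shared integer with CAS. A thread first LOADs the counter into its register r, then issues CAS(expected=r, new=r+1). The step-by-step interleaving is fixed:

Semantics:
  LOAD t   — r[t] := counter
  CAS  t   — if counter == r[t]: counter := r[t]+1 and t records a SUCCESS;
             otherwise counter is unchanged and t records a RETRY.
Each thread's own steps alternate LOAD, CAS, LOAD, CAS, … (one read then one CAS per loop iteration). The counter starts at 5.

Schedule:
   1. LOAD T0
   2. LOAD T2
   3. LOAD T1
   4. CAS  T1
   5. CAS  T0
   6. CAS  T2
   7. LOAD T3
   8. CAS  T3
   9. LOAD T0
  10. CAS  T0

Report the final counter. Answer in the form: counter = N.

T0 LOAD — after: cnt=5, r=5 — load
T2 LOAD — after: cnt=5, r=5 — load
T1 LOAD — after: cnt=5, r=5 — load
T1 CAS — after: cnt=6, r=5 — ok
T0 CAS — after: cnt=6, r=5 — retry
T2 CAS — after: cnt=6, r=5 — retry
T3 LOAD — after: cnt=6, r=6 — load
T3 CAS — after: cnt=7, r=6 — ok
T0 LOAD — after: cnt=7, r=7 — load
T0 CAS — after: cnt=8, r=7 — ok

counter = 8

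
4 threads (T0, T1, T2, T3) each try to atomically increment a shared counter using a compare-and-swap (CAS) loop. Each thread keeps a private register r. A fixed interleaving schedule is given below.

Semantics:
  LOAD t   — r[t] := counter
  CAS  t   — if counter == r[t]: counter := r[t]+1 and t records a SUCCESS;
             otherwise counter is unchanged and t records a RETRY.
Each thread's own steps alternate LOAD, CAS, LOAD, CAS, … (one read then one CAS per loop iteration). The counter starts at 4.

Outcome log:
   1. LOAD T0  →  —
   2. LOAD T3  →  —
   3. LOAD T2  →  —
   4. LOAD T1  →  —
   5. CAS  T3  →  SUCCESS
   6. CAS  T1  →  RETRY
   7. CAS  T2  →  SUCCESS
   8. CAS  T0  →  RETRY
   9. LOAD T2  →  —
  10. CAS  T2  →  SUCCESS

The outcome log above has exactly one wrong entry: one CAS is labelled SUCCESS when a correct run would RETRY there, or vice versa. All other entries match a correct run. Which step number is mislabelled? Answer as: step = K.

Correct run:
step 1: T0 LOAD ⇒ load; ctr=4 reg=4
step 2: T3 LOAD ⇒ load; ctr=4 reg=4
step 3: T2 LOAD ⇒ load; ctr=4 reg=4
step 4: T1 LOAD ⇒ load; ctr=4 reg=4
step 5: T3 CAS ⇒ ok; ctr=5 reg=4
step 6: T1 CAS ⇒ retry; ctr=5 reg=4
step 7: T2 CAS ⇒ retry; ctr=5 reg=4
step 8: T0 CAS ⇒ retry; ctr=5 reg=4
step 9: T2 LOAD ⇒ load; ctr=5 reg=5
step 10: T2 CAS ⇒ ok; ctr=6 reg=5
Flip is step 7.

step = 7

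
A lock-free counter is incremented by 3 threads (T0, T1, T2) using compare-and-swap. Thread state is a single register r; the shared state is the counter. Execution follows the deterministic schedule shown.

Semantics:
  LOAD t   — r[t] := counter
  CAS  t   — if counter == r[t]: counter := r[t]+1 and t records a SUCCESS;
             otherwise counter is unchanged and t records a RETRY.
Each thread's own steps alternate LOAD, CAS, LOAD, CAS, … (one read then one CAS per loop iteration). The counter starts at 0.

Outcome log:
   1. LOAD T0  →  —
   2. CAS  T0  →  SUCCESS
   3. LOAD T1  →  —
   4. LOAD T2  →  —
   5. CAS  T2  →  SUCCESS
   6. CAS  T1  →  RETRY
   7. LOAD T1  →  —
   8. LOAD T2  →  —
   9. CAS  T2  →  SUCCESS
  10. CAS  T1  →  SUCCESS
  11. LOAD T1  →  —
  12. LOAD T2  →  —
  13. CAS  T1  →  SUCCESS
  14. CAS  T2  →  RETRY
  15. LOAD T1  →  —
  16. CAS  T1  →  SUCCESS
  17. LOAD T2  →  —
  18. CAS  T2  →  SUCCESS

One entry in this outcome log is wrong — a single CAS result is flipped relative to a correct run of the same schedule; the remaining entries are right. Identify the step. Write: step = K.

step = 10

Re-executing:
1. LOAD T0 → mem=0 r[T0]=0 [LOAD]
2. CAS T0 → mem=1 r[T0]=0 [OK]
3. LOAD T1 → mem=1 r[T1]=1 [LOAD]
4. LOAD T2 → mem=1 r[T2]=1 [LOAD]
5. CAS T2 → mem=2 r[T2]=1 [OK]
6. CAS T1 → mem=2 r[T1]=1 [RETRY]
7. LOAD T1 → mem=2 r[T1]=2 [LOAD]
8. LOAD T2 → mem=2 r[T2]=2 [LOAD]
9. CAS T2 → mem=3 r[T2]=2 [OK]
10. CAS T1 → mem=3 r[T1]=2 [RETRY]
11. LOAD T1 → mem=3 r[T1]=3 [LOAD]
12. LOAD T2 → mem=3 r[T2]=3 [LOAD]
13. CAS T1 → mem=4 r[T1]=3 [OK]
14. CAS T2 → mem=4 r[T2]=3 [RETRY]
15. LOAD T1 → mem=4 r[T1]=4 [LOAD]
16. CAS T1 → mem=5 r[T1]=4 [OK]
17. LOAD T2 → mem=5 r[T2]=5 [LOAD]
18. CAS T2 → mem=6 r[T2]=5 [OK]
Log disagrees first at step 10.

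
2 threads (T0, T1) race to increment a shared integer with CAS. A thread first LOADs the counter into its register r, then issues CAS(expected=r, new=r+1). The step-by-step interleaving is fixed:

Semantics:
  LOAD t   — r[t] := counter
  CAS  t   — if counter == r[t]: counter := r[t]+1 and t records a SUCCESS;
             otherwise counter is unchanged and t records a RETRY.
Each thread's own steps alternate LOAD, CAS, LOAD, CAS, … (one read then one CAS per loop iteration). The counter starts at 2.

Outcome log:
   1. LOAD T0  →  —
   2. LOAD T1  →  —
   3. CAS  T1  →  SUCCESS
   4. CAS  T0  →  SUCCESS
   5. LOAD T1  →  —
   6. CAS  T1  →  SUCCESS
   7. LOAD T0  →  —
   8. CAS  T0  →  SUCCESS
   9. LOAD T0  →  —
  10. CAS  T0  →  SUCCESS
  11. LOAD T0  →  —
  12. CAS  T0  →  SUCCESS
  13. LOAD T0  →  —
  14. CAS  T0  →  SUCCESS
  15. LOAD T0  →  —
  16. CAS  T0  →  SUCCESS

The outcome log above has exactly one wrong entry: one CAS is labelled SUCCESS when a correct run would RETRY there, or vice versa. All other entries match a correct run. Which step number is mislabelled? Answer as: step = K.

step = 4

Correct run:
[1] T0.load  rd  (counter 2, T0.r 2)
[2] T1.load  rd  (counter 2, T1.r 2)
[3] T1.cas  hit  (counter 3, T1.r 2)
[4] T0.cas  miss  (counter 3, T0.r 2)
[5] T1.load  rd  (counter 3, T1.r 3)
[6] T1.cas  hit  (counter 4, T1.r 3)
[7] T0.load  rd  (counter 4, T0.r 4)
[8] T0.cas  hit  (counter 5, T0.r 4)
[9] T0.load  rd  (counter 5, T0.r 5)
[10] T0.cas  hit  (counter 6, T0.r 5)
[11] T0.load  rd  (counter 6, T0.r 6)
[12] T0.cas  hit  (counter 7, T0.r 6)
[13] T0.load  rd  (counter 7, T0.r 7)
[14] T0.cas  hit  (counter 8, T0.r 7)
[15] T0.load  rd  (counter 8, T0.r 8)
[16] T0.cas  hit  (counter 9, T0.r 8)
Log disagrees first at step 4.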